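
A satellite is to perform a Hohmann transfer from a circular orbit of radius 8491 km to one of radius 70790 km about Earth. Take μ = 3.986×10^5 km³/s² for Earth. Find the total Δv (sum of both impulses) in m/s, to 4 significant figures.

Δv = 3579 m/s

The Hohmann ellipse has a_t = (r₁ + r₂)/2 = 39640.5 km.
At r₁ the circular-orbit speed is v₁ = √(μ/r₁) = 6.852 km/s.
On the transfer ellipse at r₁, vis-viva gives v_p = √[μ(2/r₁ − 1/a_t)] = 9.156 km/s.
First burn Δv₁ = |v_p − v₁| = 2.304 km/s.
At r₂, v₂ = √(μ/r₂) = 2.373 km/s.
Transfer-orbit speed at r₂: v_a = √[μ(2/r₂ − 1/a_t)] = 1.098 km/s.
Second burn Δv₂ = |v₂ − v_a| = 1.275 km/s.
Total Δv = Δv₁ + Δv₂ = 3.579 km/s.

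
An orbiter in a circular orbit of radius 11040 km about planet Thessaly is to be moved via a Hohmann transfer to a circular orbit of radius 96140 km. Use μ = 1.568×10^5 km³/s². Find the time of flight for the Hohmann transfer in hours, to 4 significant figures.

t = 27.34 hours

Transfer-ellipse semi-major axis a_t = (r₁ + r₂)/2 = (11040 + 96140)/2 = 53590 km.
Transfer time t = π√(a_t³/μ) = π√((53590)³ / 1.568×10^5) = 98420 s.
Converting: 98420 s ÷ 3600 s/hour = 27.34 hours.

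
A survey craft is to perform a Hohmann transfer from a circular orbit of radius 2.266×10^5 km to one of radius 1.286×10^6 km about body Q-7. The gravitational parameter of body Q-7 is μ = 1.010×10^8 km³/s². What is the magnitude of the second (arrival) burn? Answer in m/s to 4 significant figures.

Δv₂ = 4011 m/s

Transfer-ellipse semi-major axis a_t = (r₁ + r₂)/2 = (2.266×10^5 + 1.286×10^6)/2 = 7.563×10^5 km.
Circular speed at r = 1.286×10^6 km: v_c = √(μ/r) = 8.862 km/s.
Transfer-orbit speed at the same r (vis-viva, a = a_t): v_t = √[μ(2/r − 1/a_t)] = 4.851 km/s.
Δv₂ = |v_t − v_c| = |4.851 − 8.862| = 4.011 km/s.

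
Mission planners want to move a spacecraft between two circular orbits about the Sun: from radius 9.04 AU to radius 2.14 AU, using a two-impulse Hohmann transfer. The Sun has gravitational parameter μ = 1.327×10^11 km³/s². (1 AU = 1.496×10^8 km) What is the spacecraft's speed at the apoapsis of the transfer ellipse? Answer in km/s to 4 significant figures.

v = 6.129 km/s

In km: r₁ = 9.04 × 1.496×10^8 = 1.352384×10^9 km; r₂ = 2.14 × 1.496×10^8 = 3.20144×10^8 km.
The Hohmann ellipse has a_t = (r₁ + r₂)/2 = 8.36264×10^8 km.
The apoapsis of the transfer ellipse is at r = 1.352384×10^9 km.
Vis-viva: v = √[μ(2/r − 1/a_t)] = √[1.327×10^11 × (2/1.352384×10^9 − 1/8.36264×10^8)] = 6.129 km/s.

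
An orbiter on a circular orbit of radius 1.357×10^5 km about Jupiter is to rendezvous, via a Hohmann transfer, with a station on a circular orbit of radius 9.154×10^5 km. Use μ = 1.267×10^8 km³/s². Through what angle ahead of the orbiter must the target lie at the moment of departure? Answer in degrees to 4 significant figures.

φ = 101.7°

Semi-major axis of the transfer orbit: a_t = (1.357×10^5 + 9.154×10^5)/2 = 5.2555×10^5 km.
Transfer time t = π√(a_t³/μ) = 1.06337×10^5 s.
Target angular speed ω₂ = √(μ/r₂³) = 1.28520×10^-5 rad/s.
Angle swept by the target during transfer: ω₂·t = 1.3666 rad = 78.30°.
The orbiter traverses 180° on the transfer ellipse, so the target must lead by 180° − 78.30° = 101.7°.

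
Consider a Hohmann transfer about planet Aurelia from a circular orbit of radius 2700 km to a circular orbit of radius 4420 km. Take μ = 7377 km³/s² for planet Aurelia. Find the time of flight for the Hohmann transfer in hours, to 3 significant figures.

The Hohmann ellipse has a_t = (r₁ + r₂)/2 = 3560 km.
Transfer time t = π√(a_t³/μ) = π√((3560)³ / 7377) = 7769 s.
Converting: 7769 s ÷ 3600 s/hour = 2.16 hours.

t = 2.16 hours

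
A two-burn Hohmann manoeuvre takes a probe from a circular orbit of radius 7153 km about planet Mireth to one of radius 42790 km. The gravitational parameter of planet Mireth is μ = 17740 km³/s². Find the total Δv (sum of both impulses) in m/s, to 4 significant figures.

Δv = 785.9 m/s

The Hohmann ellipse has a_t = (r₁ + r₂)/2 = 24971.5 km.
Circular speed at r₁: v₁ = √(μ/r₁) = √(17740/7153) = 1.57483 km/s.
On the transfer ellipse at r₁, vis-viva equation gives v_p = √[μ(2/r₁ − 1/a_t)] = 2.06149 km/s.
First burn Δv₁ = |v_p − v₁| = 0.48666 km/s.
At r₂, v₂ = √(μ/r₂) = 0.64388 km/s.
Transfer-orbit speed at r₂: v_a = √[μ(2/r₂ − 1/a_t)] = 0.34461 km/s.
Second burn Δv₂ = |v₂ − v_a| = 0.29927 km/s.
Total Δv = Δv₁ + Δv₂ = 0.7859 km/s.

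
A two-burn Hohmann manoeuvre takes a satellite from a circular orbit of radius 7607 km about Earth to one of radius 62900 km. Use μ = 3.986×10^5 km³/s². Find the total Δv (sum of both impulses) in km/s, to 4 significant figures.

The Hohmann ellipse has a_t = (r₁ + r₂)/2 = 35253.5 km.
Circular speed at r₁: v₁ = √(μ/r₁) = √(3.986×10^5/7607) = 7.239 km/s.
On the transfer ellipse at r₁, vis-viva equation gives v_p = √[μ(2/r₁ − 1/a_t)] = 9.669 km/s.
First burn Δv₁ = |v_p − v₁| = 2.430 km/s.
At r₂, v₂ = √(μ/r₂) = 2.517 km/s.
Transfer-orbit speed at r₂: v_a = √[μ(2/r₂ − 1/a_t)] = 1.169 km/s.
Second burn Δv₂ = |v₂ − v_a| = 1.348 km/s.
Δv = Δv₁ + Δv₂ = 2.430 + 1.348 = 3.778 km/s.

Δv = 3.778 km/s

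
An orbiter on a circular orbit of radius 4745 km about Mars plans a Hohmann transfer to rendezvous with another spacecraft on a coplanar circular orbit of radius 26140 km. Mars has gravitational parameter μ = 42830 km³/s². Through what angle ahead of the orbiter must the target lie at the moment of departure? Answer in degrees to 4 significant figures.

The Hohmann ellipse has a_t = (r₁ + r₂)/2 = 15442.5 km.
The half-period of the transfer ellipse is t = π√(a_t³/μ) = 29130 s.
Target angular speed ω₂ = √(μ/r₂³) = 4.897×10^-5 rad/s.
Angle swept by the target during transfer: ω₂·t = 1.4265 rad = 81.73°.
Arrival is 180° from departure on the ellipse, so φ = 180° − 81.73° = 98.27°.

φ = 98.27°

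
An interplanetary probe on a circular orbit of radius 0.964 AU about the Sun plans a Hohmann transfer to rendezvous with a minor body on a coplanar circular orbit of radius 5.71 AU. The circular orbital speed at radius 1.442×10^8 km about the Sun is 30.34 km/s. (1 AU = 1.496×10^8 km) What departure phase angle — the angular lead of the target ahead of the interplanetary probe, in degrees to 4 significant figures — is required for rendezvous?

φ = 99.58°

From the circular-orbit relation v² = μ/r at r = 1.442×10^8 km: μ = v²r = (30.34)² × 1.442×10^8 = 1.32738×10^11 km³/s².
In km: r₁ = 0.964 × 1.496×10^8 = 1.442144×10^8 km; r₂ = 5.71 × 1.496×10^8 = 8.54216×10^8 km.
Transfer-ellipse semi-major axis a_t = (r₁ + r₂)/2 = (1.442144×10^8 + 8.54216×10^8)/2 = 4.992152×10^8 km.
The half-period of the transfer ellipse is t = π√(a_t³/μ) = 9.6180×10^7 s.
The target's mean motion on its circular orbit is ω₂ = √(μ/r₂³) = 1.4593×10^-8 rad/s.
Angle swept by the target during transfer: ω₂·t = 1.4036 rad = 80.42°.
The interplanetary probe traverses 180° on the transfer ellipse, so the target must lead by 180° − 80.42° = 99.58°.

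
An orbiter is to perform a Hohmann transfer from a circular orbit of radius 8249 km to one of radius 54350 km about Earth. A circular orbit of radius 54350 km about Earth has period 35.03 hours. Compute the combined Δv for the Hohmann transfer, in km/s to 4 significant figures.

Δv = 3.526 km/s

From Kepler's third law T² = 4π²r³/μ at r = 54350 km, T = 35.03 hours = 35.03 × 3600 s = 1.26108×10^5 s: μ = 4π²r³/T² = 3.98541×10^5 km³/s².
Semi-major axis of the transfer orbit: a_t = (8249 + 54350)/2 = 31299.5 km.
At r₁ the circular-orbit speed is v₁ = √(μ/r₁) = 6.9508 km/s.
Transfer-orbit speed at r₁ (v² = μ(2/r − 1/a)): v_p = √[μ(2/r₁ − 1/a_t)] = 9.1594 km/s.
First burn Δv₁ = |v_p − v₁| = 2.2086 km/s.
Circular speed at r₂: v₂ = √(μ/r₂) = 2.70793 km/s.
Transfer-orbit speed at r₂: v_a = √[μ(2/r₂ − 1/a_t)] = 1.39017 km/s.
Second burn Δv₂ = |v₂ − v_a| = 1.3178 km/s.
Δv = Δv₁ + Δv₂ = 2.2086 + 1.3178 = 3.526 km/s.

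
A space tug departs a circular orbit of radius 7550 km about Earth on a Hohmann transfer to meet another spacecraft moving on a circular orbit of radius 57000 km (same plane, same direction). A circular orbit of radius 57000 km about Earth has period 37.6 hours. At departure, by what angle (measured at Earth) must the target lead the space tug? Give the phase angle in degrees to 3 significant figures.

From Kepler's third law T² = 4π²r³/μ at r = 57000 km, T = 37.6 hours = 37.6 × 3600 s = 1.3536×10^5 s: μ = 4π²r³/T² = 3.99028×10^5 km³/s².
Transfer-ellipse semi-major axis a_t = (r₁ + r₂)/2 = (7550 + 57000)/2 = 32275 km.
The half-period of the transfer ellipse is t = π√(a_t³/μ) = 28837 s.
Target angular speed ω₂ = √(μ/r₂³) = 4.6418×10^-5 rad/s.
Angle swept by the target during transfer: ω₂·t = 1.33856 rad = 76.69°.
The space tug traverses 180° on the transfer ellipse, so the target must lead by 180° − 76.69° = 103°.

φ = 103°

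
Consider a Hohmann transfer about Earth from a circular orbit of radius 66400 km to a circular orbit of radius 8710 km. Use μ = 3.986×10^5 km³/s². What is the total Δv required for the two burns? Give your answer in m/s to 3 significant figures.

Δv = 3500 m/s

The Hohmann ellipse has a_t = (r₁ + r₂)/2 = 37555 km.
Circular speed at r₁: v₁ = √(μ/r₁) = √(3.986×10^5/66400) = 2.450 km/s.
On the transfer ellipse at r₁, v² = μ(2/r − 1/a) gives v_a = √[μ(2/r₁ − 1/a_t)] = 1.180 km/s.
First burn Δv₁ = |v_a − v₁| = 1.270 km/s.
Circular speed at r₂: v₂ = √(μ/r₂) = 6.765 km/s.
Transfer-orbit speed at r₂: v_p = √[μ(2/r₂ − 1/a_t)] = 8.995 km/s.
Second burn Δv₂ = |v₂ − v_p| = 2.230 km/s.
Total Δv = Δv₁ + Δv₂ = 3.500 km/s.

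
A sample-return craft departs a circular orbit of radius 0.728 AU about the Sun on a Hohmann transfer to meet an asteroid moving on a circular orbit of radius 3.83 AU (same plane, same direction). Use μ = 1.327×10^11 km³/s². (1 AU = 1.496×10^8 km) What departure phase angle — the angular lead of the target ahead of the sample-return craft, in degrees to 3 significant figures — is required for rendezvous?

φ = 97.4°

In km: r₁ = 0.728 × 1.496×10^8 = 1.089088×10^8 km; r₂ = 3.83 × 1.496×10^8 = 5.72968×10^8 km.
Transfer-ellipse semi-major axis a_t = (r₁ + r₂)/2 = (1.089088×10^8 + 5.72968×10^8)/2 = 3.409384×10^8 km.
The half-period of the transfer ellipse is t = π√(a_t³/μ) = 5.429×10^7 s.
The target's mean motion on its circular orbit is ω₂ = √(μ/r₂³) = 2.656×10^-8 rad/s.
Angle swept by the target during transfer: ω₂·t = 1.442 rad = 82.62°.
Arrival is 180° from departure on the ellipse, so φ = 180° − 82.62° = 97.4°.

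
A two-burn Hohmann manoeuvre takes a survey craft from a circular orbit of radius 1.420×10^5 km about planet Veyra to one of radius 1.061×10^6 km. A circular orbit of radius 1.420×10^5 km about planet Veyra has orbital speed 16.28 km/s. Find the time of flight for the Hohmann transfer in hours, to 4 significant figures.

From the circular-orbit relation v² = μ/r at r = 1.420×10^5 km: μ = v²r = (16.28)² × 1.420×10^5 = 3.76355×10^7 km³/s².
The Hohmann ellipse has a_t = (r₁ + r₂)/2 = 6.015×10^5 km.
Half the transfer-orbit period gives t = π√(a_t³/μ) = 2.389×10^5 s.
Converting: 2.389×10^5 s ÷ 3600 s/hour = 66.36 hours.

t = 66.36 hours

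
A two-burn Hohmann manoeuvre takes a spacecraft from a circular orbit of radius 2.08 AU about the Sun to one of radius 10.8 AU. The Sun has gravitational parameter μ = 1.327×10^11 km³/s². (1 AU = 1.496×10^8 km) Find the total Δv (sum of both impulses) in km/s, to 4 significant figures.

Δv = 10.00 km/s

In km: r₁ = 2.08 × 1.496×10^8 = 3.11168×10^8 km; r₂ = 10.8 × 1.496×10^8 = 1.61568×10^9 km.
Semi-major axis of the transfer orbit: a_t = (3.11168×10^8 + 1.61568×10^9)/2 = 9.63424×10^8 km.
At r₁ the circular-orbit speed is v₁ = √(μ/r₁) = 20.651 km/s.
Transfer-orbit speed at r₁ (vis-viva): v_p = √[μ(2/r₁ − 1/a_t)] = 26.743 km/s.
First burn Δv₁ = |v_p − v₁| = 6.092 km/s.
Circular speed at r₂: v₂ = √(μ/r₂) = 9.0627 km/s.
Transfer-orbit speed at r₂: v_a = √[μ(2/r₂ − 1/a_t)] = 5.1505 km/s.
Second burn Δv₂ = |v₂ − v_a| = 3.912 km/s.
Total Δv = Δv₁ + Δv₂ = 10.00 km/s.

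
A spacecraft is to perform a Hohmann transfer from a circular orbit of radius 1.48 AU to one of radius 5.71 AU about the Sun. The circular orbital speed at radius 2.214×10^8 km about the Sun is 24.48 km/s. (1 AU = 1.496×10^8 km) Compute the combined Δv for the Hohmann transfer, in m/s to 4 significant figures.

Δv = 10840 m/s

From the circular-orbit relation v² = μ/r at r = 2.214×10^8 km: μ = v²r = (24.48)² × 2.214×10^8 = 1.32678×10^11 km³/s².
In km: r₁ = 1.48 × 1.496×10^8 = 2.21408×10^8 km; r₂ = 5.71 × 1.496×10^8 = 8.54216×10^8 km.
The Hohmann ellipse has a_t = (r₁ + r₂)/2 = 5.37812×10^8 km.
At r₁ the circular-orbit speed is v₁ = √(μ/r₁) = 24.4796 km/s.
Transfer-orbit speed at r₁ (v² = μ(2/r − 1/a)): v_p = √[μ(2/r₁ − 1/a_t)] = 30.8512 km/s.
First burn Δv₁ = |v_p − v₁| = 6.372 km/s.
At r₂, v₂ = √(μ/r₂) = 12.4628 km/s.
Transfer-orbit speed at r₂: v_a = √[μ(2/r₂ − 1/a_t)] = 7.99646 km/s.
Second burn Δv₂ = |v₂ − v_a| = 4.466 km/s.
Total Δv = Δv₁ + Δv₂ = 10.84 km/s.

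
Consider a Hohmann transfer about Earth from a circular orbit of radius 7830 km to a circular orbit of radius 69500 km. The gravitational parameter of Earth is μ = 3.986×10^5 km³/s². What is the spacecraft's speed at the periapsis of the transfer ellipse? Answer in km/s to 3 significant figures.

Semi-major axis of the transfer orbit: a_t = (7830 + 69500)/2 = 38665 km.
The periapsis of the transfer ellipse is at r = 7830 km.
Applying v² = μ(2/r − 1/a_t): v = 9.566 km/s.

v = 9.57 km/s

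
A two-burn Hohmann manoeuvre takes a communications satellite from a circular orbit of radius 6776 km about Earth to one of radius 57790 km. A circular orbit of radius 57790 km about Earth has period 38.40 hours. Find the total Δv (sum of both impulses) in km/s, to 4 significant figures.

Δv = 4.016 km/s

From Kepler's third law T² = 4π²r³/μ at r = 57790 km, T = 38.40 hours = 38.40 × 3600 s = 1.3824×10^5 s: μ = 4π²r³/T² = 3.98704×10^5 km³/s².
The Hohmann ellipse has a_t = (r₁ + r₂)/2 = 32283 km.
Circular speed at r₁: v₁ = √(μ/r₁) = √(3.98704×10^5/6776) = 7.67076 km/s.
On the transfer ellipse at r₁, vis-viva equation gives v_p = √[μ(2/r₁ − 1/a_t)] = 10.2631 km/s.
First burn Δv₁ = |v_p − v₁| = 2.5923 km/s.
Circular speed at r₂: v₂ = √(μ/r₂) = 2.62663 km/s.
Transfer-orbit speed at r₂: v_a = √[μ(2/r₂ − 1/a_t)] = 1.20337 km/s.
Second burn Δv₂ = |v₂ − v_a| = 1.4233 km/s.
Total Δv = Δv₁ + Δv₂ = 4.016 km/s.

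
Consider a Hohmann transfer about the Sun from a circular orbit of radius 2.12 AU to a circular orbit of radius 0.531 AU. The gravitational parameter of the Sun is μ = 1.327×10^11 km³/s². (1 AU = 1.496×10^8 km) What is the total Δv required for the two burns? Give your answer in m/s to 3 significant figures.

In km: r₁ = 2.12 × 1.496×10^8 = 3.17152×10^8 km; r₂ = 0.531 × 1.496×10^8 = 7.94376×10^7 km.
Transfer-ellipse semi-major axis a_t = (r₁ + r₂)/2 = (3.17152×10^8 + 7.94376×10^7)/2 = 1.982948×10^8 km.
At r₁ the circular-orbit speed is v₁ = √(μ/r₁) = 20.455 km/s.
On the transfer ellipse at r₁, vis-viva equation gives v_a = √[μ(2/r₁ − 1/a_t)] = 12.947 km/s.
First burn Δv₁ = |v_a − v₁| = 7.508 km/s.
Circular speed at r₂: v₂ = √(μ/r₂) = 40.87 km/s.
Transfer-orbit speed at r₂: v_p = √[μ(2/r₂ − 1/a_t)] = 51.69 km/s.
Second burn Δv₂ = |v₂ − v_p| = 10.82 km/s.
Total Δv = Δv₁ + Δv₂ = 18.33 km/s.

Δv = 18300 m/s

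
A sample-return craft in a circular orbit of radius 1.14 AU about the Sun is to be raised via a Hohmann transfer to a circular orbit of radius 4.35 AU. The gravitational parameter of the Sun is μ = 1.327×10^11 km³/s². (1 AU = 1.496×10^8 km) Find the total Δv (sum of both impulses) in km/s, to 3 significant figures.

Δv = 12.3 km/s

In km: r₁ = 1.14 × 1.496×10^8 = 1.70544×10^8 km; r₂ = 4.35 × 1.496×10^8 = 6.5076×10^8 km.
Transfer-ellipse semi-major axis a_t = (r₁ + r₂)/2 = (1.70544×10^8 + 6.5076×10^8)/2 = 4.10652×10^8 km.
Circular speed at r₁: v₁ = √(μ/r₁) = √(1.327×10^11/1.70544×10^8) = 27.89 km/s.
On the transfer ellipse at r₁, vis-viva gives v_p = √[μ(2/r₁ − 1/a_t)] = 35.11 km/s.
First burn Δv₁ = |v_p − v₁| = 7.220 km/s.
Circular speed at r₂: v₂ = √(μ/r₂) = 14.28 km/s.
Transfer-orbit speed at r₂: v_a = √[μ(2/r₂ − 1/a_t)] = 9.203 km/s.
Second burn Δv₂ = |v₂ − v_a| = 5.077 km/s.
Total Δv = Δv₁ + Δv₂ = 12.30 km/s.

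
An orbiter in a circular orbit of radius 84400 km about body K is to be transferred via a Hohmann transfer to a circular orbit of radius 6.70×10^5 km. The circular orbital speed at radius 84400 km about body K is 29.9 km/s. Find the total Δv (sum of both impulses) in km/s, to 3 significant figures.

Δv = 15.5 km/s

From the circular-orbit relation v² = μ/r at r = 84400 km: μ = v²r = (29.9)² × 84400 = 7.54544×10^7 km³/s².
Transfer-ellipse semi-major axis a_t = (r₁ + r₂)/2 = (84400 + 6.700×10^5)/2 = 3.772×10^5 km.
At r₁ the circular-orbit speed is v₁ = √(μ/r₁) = 29.900 km/s.
Transfer-orbit speed at r₁ (vis-viva): v_p = √[μ(2/r₁ − 1/a_t)] = 39.849 km/s.
First burn Δv₁ = |v_p − v₁| = 9.949 km/s.
At r₂, v₂ = √(μ/r₂) = 10.612 km/s.
Transfer-orbit speed at r₂: v_a = √[μ(2/r₂ − 1/a_t)] = 5.0198 km/s.
Second burn Δv₂ = |v₂ − v_a| = 5.592 km/s.
Δv = Δv₁ + Δv₂ = 9.949 + 5.592 = 15.54 km/s.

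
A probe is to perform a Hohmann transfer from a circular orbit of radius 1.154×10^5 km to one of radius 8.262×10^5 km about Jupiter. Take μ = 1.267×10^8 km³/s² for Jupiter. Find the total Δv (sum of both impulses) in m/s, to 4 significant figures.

Δv = 17010 m/s

Semi-major axis of the transfer orbit: a_t = (1.154×10^5 + 8.262×10^5)/2 = 4.708×10^5 km.
Circular speed at r₁: v₁ = √(μ/r₁) = √(1.267×10^8/1.154×10^5) = 33.13 km/s.
On the transfer ellipse at r₁, vis-viva equation gives v_p = √[μ(2/r₁ − 1/a_t)] = 43.89 km/s.
First burn Δv₁ = |v_p − v₁| = 10.76 km/s.
Circular speed at r₂: v₂ = √(μ/r₂) = 12.384 km/s.
Transfer-orbit speed at r₂: v_a = √[μ(2/r₂ − 1/a_t)] = 6.1310 km/s.
Second burn Δv₂ = |v₂ − v_a| = 6.253 km/s.
Δv = Δv₁ + Δv₂ = 10.76 + 6.253 = 17.01 km/s.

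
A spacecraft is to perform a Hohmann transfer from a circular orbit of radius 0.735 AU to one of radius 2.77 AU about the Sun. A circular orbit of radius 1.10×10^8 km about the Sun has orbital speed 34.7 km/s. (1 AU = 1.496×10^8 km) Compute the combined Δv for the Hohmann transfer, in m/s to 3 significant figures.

Δv = 15200 m/s

From the circular-orbit relation v² = μ/r at r = 1.10×10^8 km: μ = v²r = (34.7)² × 1.10×10^8 = 1.32450×10^11 km³/s².
In km: r₁ = 0.735 × 1.496×10^8 = 1.09956×10^8 km; r₂ = 2.77 × 1.496×10^8 = 4.14392×10^8 km.
Semi-major axis of the transfer orbit: a_t = (1.09956×10^8 + 4.14392×10^8)/2 = 2.62174×10^8 km.
Circular speed at r₁: v₁ = √(μ/r₁) = √(1.32450×10^11/1.09956×10^8) = 34.707 km/s.
Transfer-orbit speed at r₁ (vis-viva equation): v_p = √[μ(2/r₁ − 1/a_t)] = 43.634 km/s.
First burn Δv₁ = |v_p − v₁| = 8.927 km/s.
At r₂, v₂ = √(μ/r₂) = 17.88 km/s.
Transfer-orbit speed at r₂: v_a = √[μ(2/r₂ − 1/a_t)] = 11.58 km/s.
Second burn Δv₂ = |v₂ − v_a| = 6.300 km/s.
Δv = Δv₁ + Δv₂ = 8.927 + 6.300 = 15.23 km/s.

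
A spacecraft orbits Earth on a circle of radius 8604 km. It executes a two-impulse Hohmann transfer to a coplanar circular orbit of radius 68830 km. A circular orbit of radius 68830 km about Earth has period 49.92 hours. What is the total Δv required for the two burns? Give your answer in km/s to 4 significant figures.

From Kepler's third law T² = 4π²r³/μ at r = 68830 km, T = 49.92 hours = 49.92 × 3600 s = 1.79712×10^5 s: μ = 4π²r³/T² = 3.98601×10^5 km³/s².
The Hohmann ellipse has a_t = (r₁ + r₂)/2 = 38717 km.
Circular speed at r₁: v₁ = √(μ/r₁) = √(3.98601×10^5/8604) = 6.806 km/s.
Transfer-orbit speed at r₁ (vis-viva): v_p = √[μ(2/r₁ − 1/a_t)] = 9.075 km/s.
First burn Δv₁ = |v_p − v₁| = 2.269 km/s.
At r₂, v₂ = √(μ/r₂) = 2.406 km/s.
Transfer-orbit speed at r₂: v_a = √[μ(2/r₂ − 1/a_t)] = 1.134 km/s.
Second burn Δv₂ = |v₂ − v_a| = 1.272 km/s.
Δv = Δv₁ + Δv₂ = 2.269 + 1.272 = 3.541 km/s.

Δv = 3.541 km/s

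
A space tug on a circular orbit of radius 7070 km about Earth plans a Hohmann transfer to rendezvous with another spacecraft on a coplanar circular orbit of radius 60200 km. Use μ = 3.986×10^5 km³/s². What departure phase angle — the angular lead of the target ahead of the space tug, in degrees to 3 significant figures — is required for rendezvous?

φ = 105°

The Hohmann ellipse has a_t = (r₁ + r₂)/2 = 33635 km.
The half-period of the transfer ellipse is t = π√(a_t³/μ) = 30700 s.
The target's mean motion on its circular orbit is ω₂ = √(μ/r₂³) = 4.274×10^-5 rad/s.
Angle swept by the target during transfer: ω₂·t = 1.312 rad = 75.17°.
The space tug traverses 180° on the transfer ellipse, so the target must lead by 180° − 75.17° = 105°.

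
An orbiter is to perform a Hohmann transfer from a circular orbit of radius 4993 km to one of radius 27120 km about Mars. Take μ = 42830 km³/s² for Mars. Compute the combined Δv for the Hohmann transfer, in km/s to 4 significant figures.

Transfer-ellipse semi-major axis a_t = (r₁ + r₂)/2 = (4993 + 27120)/2 = 16056.5 km.
Circular speed at r₁: v₁ = √(μ/r₁) = √(42830/4993) = 2.92882 km/s.
Transfer-orbit speed at r₁ (vis-viva): v_p = √[μ(2/r₁ − 1/a_t)] = 3.80638 km/s.
First burn Δv₁ = |v_p − v₁| = 0.87756 km/s.
Circular speed at r₂: v₂ = √(μ/r₂) = 1.256693 km/s.
Transfer-orbit speed at r₂: v_a = √[μ(2/r₂ − 1/a_t)] = 0.7007846 km/s.
Second burn Δv₂ = |v₂ − v_a| = 0.55591 km/s.
Total Δv = Δv₁ + Δv₂ = 1.433 km/s.

Δv = 1.433 km/s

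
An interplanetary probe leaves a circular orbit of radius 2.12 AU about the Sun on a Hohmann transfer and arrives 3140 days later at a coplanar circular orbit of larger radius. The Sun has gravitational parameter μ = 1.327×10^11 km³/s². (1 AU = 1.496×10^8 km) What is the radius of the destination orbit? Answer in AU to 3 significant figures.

r₂ = 11.2 AU

In km: r₁ = 2.12 × 1.496×10^8 = 3.17152×10^8 km.
Transfer time t = 3140 days = 2.71296×10^8 s, and t = π√(a_t³/μ).
So a_t = (μ t²/π²)^(1/3) = (1.327×10^11 × (2.71296×10^8)² / π²)^(1/3) = 9.9652×10^8 km.
Since a_t = (r₁ + r₂)/2, r₂ = 2a_t − r₁ = 2×9.9652×10^8 − 3.17152×10^8 = 1.675888×10^9 km.
In AU: r₂ = 1.675888×10^9 / 1.496×10^8 = 11.2 AU.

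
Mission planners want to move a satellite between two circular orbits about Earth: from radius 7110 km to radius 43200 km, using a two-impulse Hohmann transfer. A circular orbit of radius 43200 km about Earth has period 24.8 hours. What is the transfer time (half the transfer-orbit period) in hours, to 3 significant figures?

t = 5.51 hours

From Kepler's third law T² = 4π²r³/μ at r = 43200 km, T = 24.8 hours = 24.8 × 3600 s = 89280 s: μ = 4π²r³/T² = 3.99303×10^5 km³/s².
The Hohmann ellipse has a_t = (r₁ + r₂)/2 = 25155 km.
Half the transfer-orbit period gives t = π√(a_t³/μ) = 19840 s.
Converting: 19840 s ÷ 3600 s/hour = 5.51 hours.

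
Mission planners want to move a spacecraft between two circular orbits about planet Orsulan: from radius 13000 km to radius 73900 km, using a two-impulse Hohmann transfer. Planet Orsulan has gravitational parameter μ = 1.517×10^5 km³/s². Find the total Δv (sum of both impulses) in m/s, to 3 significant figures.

Δv = 1690 m/s

Semi-major axis of the transfer orbit: a_t = (13000 + 73900)/2 = 43450 km.
Circular speed at r₁: v₁ = √(μ/r₁) = √(1.517×10^5/13000) = 3.416 km/s.
Transfer-orbit speed at r₁ (vis-viva): v_p = √[μ(2/r₁ − 1/a_t)] = 4.455 km/s.
First burn Δv₁ = |v_p − v₁| = 1.039 km/s.
Circular speed at r₂: v₂ = √(μ/r₂) = 1.4328 km/s.
Transfer-orbit speed at r₂: v_a = √[μ(2/r₂ − 1/a_t)] = 0.78370 km/s.
Second burn Δv₂ = |v₂ − v_a| = 0.6491 km/s.
Δv = Δv₁ + Δv₂ = 1.039 + 0.6491 = 1.688 km/s.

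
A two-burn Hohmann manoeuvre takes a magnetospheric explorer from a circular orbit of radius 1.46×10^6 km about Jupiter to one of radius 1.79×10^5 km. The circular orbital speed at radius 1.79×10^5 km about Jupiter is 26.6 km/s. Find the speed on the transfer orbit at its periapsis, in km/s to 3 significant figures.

v = 35.5 km/s

From the circular-orbit relation v² = μ/r at r = 1.79×10^5 km: μ = v²r = (26.6)² × 1.79×10^5 = 1.26653×10^8 km³/s².
Transfer-ellipse semi-major axis a_t = (r₁ + r₂)/2 = (1.460×10^6 + 1.790×10^5)/2 = 8.195×10^5 km.
At periapsis, r = 1.790×10^5 km.
Applying v² = μ(2/r − 1/a_t): v = 35.50 km/s.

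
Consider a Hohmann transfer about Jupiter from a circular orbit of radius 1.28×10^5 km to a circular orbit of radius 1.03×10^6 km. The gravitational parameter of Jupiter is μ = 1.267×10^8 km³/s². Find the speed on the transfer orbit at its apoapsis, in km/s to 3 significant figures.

v = 5.21 km/s

The Hohmann ellipse has a_t = (r₁ + r₂)/2 = 5.790×10^5 km.
The apoapsis of the transfer ellipse is at r = 1.030×10^6 km.
Applying v² = μ(2/r − 1/a_t): v = 5.215 km/s.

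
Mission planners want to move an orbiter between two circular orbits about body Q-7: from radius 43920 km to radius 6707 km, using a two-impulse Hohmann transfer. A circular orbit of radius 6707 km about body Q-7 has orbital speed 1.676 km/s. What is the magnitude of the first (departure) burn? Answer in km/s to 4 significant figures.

From the circular-orbit relation v² = μ/r at r = 6707 km: μ = v²r = (1.676)² × 6707 = 18839.8 km³/s².
Transfer-ellipse semi-major axis a_t = (r₁ + r₂)/2 = (43920 + 6707)/2 = 25313.5 km.
On the circular orbit at r = 43920 km, v_c = √(μ/r) = 0.6549 km/s.
Vis-viva on the transfer ellipse at r = 43920 km gives v_t = √[μ(2/r − 1/a_t)] = 0.3371 km/s.
Δv₁ = |v_t − v_c| = |0.3371 − 0.6549| = 0.3178 km/s.

Δv₁ = 0.3178 km/s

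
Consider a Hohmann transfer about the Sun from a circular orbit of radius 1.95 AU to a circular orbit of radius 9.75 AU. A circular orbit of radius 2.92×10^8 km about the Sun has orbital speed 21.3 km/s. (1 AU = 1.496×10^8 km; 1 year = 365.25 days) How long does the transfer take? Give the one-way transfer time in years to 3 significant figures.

From the circular-orbit relation v² = μ/r at r = 2.92×10^8 km: μ = v²r = (21.3)² × 2.92×10^8 = 1.32477×10^11 km³/s².
In km: r₁ = 1.95 × 1.496×10^8 = 2.9172×10^8 km; r₂ = 9.75 × 1.496×10^8 = 1.4586×10^9 km.
The Hohmann ellipse has a_t = (r₁ + r₂)/2 = 8.7516×10^8 km.
By Kepler's third law the transfer-orbit period is T = 2π√(a_t³/μ), so t = T/2 = 2.235×10^8 s.
Converting: 2.235×10^8 s ÷ 3.15576×10^7 s/year (365.25 × 86400) = 7.08 years.

t = 7.08 years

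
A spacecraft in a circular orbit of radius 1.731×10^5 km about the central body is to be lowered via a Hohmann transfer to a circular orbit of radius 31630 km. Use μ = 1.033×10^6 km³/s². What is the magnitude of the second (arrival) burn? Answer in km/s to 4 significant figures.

Δv₂ = 1.717 km/s

Semi-major axis of the transfer orbit: a_t = (1.731×10^5 + 31630)/2 = 1.02365×10^5 km.
On the circular orbit at r = 31630 km, v_c = √(μ/r) = 5.7148 km/s.
Transfer-orbit speed at the same r (vis-viva, a = a_t): v_t = √[μ(2/r − 1/a_t)] = 7.4314 km/s.
Δv₂ = |v_t − v_c| = |7.4314 − 5.7148| = 1.717 km/s.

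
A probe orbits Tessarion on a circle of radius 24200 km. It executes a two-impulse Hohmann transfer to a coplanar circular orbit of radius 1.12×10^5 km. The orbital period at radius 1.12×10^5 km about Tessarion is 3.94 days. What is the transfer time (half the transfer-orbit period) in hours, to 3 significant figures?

t = 22.4 hours

From Kepler's third law T² = 4π²r³/μ at r = 1.12×10^5 km, T = 3.94 days = 3.94 × 86400 s = 3.40416×10^5 s: μ = 4π²r³/T² = 4.78623×10^5 km³/s².
Transfer-ellipse semi-major axis a_t = (r₁ + r₂)/2 = (24200 + 1.120×10^5)/2 = 68100 km.
Half the transfer-orbit period gives t = π√(a_t³/μ) = 80700 s.
Converting: 80700 s ÷ 3600 s/hour = 22.4 hours.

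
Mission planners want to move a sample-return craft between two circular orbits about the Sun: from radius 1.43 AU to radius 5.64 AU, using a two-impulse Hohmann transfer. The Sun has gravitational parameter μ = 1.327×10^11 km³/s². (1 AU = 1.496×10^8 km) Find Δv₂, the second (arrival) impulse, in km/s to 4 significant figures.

In km: r₁ = 1.43 × 1.496×10^8 = 2.13928×10^8 km; r₂ = 5.64 × 1.496×10^8 = 8.43744×10^8 km.
The Hohmann ellipse has a_t = (r₁ + r₂)/2 = 5.28836×10^8 km.
Circular speed at r = 8.43744×10^8 km: v_c = √(μ/r) = 12.541 km/s.
Transfer-orbit speed at the same r (vis-viva, a = a_t): v_t = √[μ(2/r − 1/a_t)] = 7.9763 km/s.
Δv₂ = |v_t − v_c| = |7.9763 − 12.541| = 4.565 km/s.

Δv₂ = 4.565 km/s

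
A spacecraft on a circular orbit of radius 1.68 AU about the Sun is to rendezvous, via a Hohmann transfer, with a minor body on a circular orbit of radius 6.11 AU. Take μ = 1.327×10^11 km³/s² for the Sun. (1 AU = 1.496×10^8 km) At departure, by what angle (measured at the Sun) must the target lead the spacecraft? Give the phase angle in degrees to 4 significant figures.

In km: r₁ = 1.68 × 1.496×10^8 = 2.51328×10^8 km; r₂ = 6.11 × 1.496×10^8 = 9.14056×10^8 km.
The Hohmann ellipse has a_t = (r₁ + r₂)/2 = 5.82692×10^8 km.
Transfer time t = π√(a_t³/μ) = 1.213×10^8 s.
Target angular speed ω₂ = √(μ/r₂³) = 1.318×10^-8 rad/s.
Angle swept by the target during transfer: ω₂·t = 1.599 rad = 91.62°.
The spacecraft traverses 180° on the transfer ellipse, so the target must lead by 180° − 91.62° = 88.38°.

φ = 88.38°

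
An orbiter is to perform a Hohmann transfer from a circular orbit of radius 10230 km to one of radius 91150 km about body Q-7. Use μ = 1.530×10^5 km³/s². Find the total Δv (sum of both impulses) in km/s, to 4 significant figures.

Δv = 2.032 km/s

Semi-major axis of the transfer orbit: a_t = (10230 + 91150)/2 = 50690 km.
Circular speed at r₁: v₁ = √(μ/r₁) = √(1.530×10^5/10230) = 3.8673 km/s.
On the transfer ellipse at r₁, vis-viva gives v_p = √[μ(2/r₁ − 1/a_t)] = 5.1859 km/s.
First burn Δv₁ = |v_p − v₁| = 1.3186 km/s.
Circular speed at r₂: v₂ = √(μ/r₂) = 1.29559 km/s.
Transfer-orbit speed at r₂: v_a = √[μ(2/r₂ − 1/a_t)] = 0.582028 km/s.
Second burn Δv₂ = |v₂ − v_a| = 0.71356 km/s.
Δv = Δv₁ + Δv₂ = 1.3186 + 0.71356 = 2.032 km/s.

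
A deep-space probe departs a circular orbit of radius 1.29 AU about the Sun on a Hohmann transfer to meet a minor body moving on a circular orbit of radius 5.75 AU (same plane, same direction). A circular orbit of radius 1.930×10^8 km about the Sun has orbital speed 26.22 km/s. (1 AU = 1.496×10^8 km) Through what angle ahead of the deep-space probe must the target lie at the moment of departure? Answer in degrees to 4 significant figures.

φ = 93.78°

From the circular-orbit relation v² = μ/r at r = 1.930×10^8 km: μ = v²r = (26.22)² × 1.930×10^8 = 1.32685×10^11 km³/s².
In km: r₁ = 1.29 × 1.496×10^8 = 1.92984×10^8 km; r₂ = 5.75 × 1.496×10^8 = 8.602×10^8 km.
Semi-major axis of the transfer orbit: a_t = (1.92984×10^8 + 8.602×10^8)/2 = 5.26592×10^8 km.
The half-period of the transfer ellipse is t = π√(a_t³/μ) = 1.042197×10^8 s.
Target angular speed ω₂ = √(μ/r₂³) = 1.443817×10^-8 rad/s.
Angle swept by the target during transfer: ω₂·t = 1.50474 rad = 86.22°.
The deep-space probe traverses 180° on the transfer ellipse, so the target must lead by 180° − 86.22° = 93.78°.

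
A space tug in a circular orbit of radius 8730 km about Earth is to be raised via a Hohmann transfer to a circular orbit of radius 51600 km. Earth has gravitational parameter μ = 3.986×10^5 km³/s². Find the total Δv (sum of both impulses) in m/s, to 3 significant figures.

Δv = 3360 m/s

Transfer-ellipse semi-major axis a_t = (r₁ + r₂)/2 = (8730 + 51600)/2 = 30165 km.
At r₁ the circular-orbit speed is v₁ = √(μ/r₁) = 6.7571 km/s.
On the transfer ellipse at r₁, vis-viva gives v_p = √[μ(2/r₁ − 1/a_t)] = 8.8376 km/s.
First burn Δv₁ = |v_p − v₁| = 2.0805 km/s.
At r₂, v₂ = √(μ/r₂) = 2.7794 km/s.
Transfer-orbit speed at r₂: v_a = √[μ(2/r₂ − 1/a_t)] = 1.4952 km/s.
Second burn Δv₂ = |v₂ − v_a| = 1.2842 km/s.
Total Δv = Δv₁ + Δv₂ = 3.365 km/s.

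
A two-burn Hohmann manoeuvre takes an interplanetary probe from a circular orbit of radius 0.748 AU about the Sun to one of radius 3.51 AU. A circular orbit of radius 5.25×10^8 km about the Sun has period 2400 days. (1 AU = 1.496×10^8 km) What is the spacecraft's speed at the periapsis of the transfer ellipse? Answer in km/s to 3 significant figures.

From Kepler's third law T² = 4π²r³/μ at r = 5.25×10^8 km, T = 2400 days = 2400 × 86400 s = 2.0736×10^8 s: μ = 4π²r³/T² = 1.32858×10^11 km³/s².
In km: r₁ = 0.748 × 1.496×10^8 = 1.119008×10^8 km; r₂ = 3.51 × 1.496×10^8 = 5.25096×10^8 km.
Semi-major axis of the transfer orbit: a_t = (1.119008×10^8 + 5.25096×10^8)/2 = 3.184984×10^8 km.
The periapsis of the transfer ellipse is at r = 1.119008×10^8 km.
Applying v² = μ(2/r − 1/a_t): v = 44.24 km/s.

v = 44.2 km/s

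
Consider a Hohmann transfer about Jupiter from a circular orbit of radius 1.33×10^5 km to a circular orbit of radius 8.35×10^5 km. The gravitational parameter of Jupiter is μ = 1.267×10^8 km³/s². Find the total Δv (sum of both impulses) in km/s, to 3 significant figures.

The Hohmann ellipse has a_t = (r₁ + r₂)/2 = 4.840×10^5 km.
Circular speed at r₁: v₁ = √(μ/r₁) = √(1.267×10^8/1.330×10^5) = 30.865 km/s.
On the transfer ellipse at r₁, v² = μ(2/r − 1/a) gives v_p = √[μ(2/r₁ − 1/a_t)] = 40.540 km/s.
First burn Δv₁ = |v_p − v₁| = 9.675 km/s.
Circular speed at r₂: v₂ = √(μ/r₂) = 12.318 km/s.
Transfer-orbit speed at r₂: v_a = √[μ(2/r₂ − 1/a_t)] = 6.4573 km/s.
Second burn Δv₂ = |v₂ − v_a| = 5.861 km/s.
Total Δv = Δv₁ + Δv₂ = 15.54 km/s.

Δv = 15.5 km/s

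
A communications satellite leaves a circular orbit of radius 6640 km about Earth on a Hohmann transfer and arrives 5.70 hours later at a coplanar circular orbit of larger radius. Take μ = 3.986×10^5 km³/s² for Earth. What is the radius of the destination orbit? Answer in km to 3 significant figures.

r₂ = 44800 km

Transfer time t = 5.70 hours = 20520 s, and t = π√(a_t³/μ).
So a_t = (μ t²/π²)^(1/3) = (3.986×10^5 × (20520)² / π²)^(1/3) = 25716 km.
Since a_t = (r₁ + r₂)/2, r₂ = 2a_t − r₁ = 2×25716 − 6640 = 44792 km.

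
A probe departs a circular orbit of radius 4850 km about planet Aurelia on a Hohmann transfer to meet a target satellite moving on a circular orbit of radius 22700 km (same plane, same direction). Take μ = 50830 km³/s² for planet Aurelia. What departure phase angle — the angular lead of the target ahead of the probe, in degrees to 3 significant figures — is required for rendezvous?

Semi-major axis of the transfer orbit: a_t = (4850 + 22700)/2 = 13775 km.
Transfer time t = π√(a_t³/μ) = 22528 s.
The target's mean motion on its circular orbit is ω₂ = √(μ/r₂³) = 6.5921×10^-5 rad/s.
Angle swept by the target during transfer: ω₂·t = 1.4851 rad = 85.09°.
The probe traverses 180° on the transfer ellipse, so the target must lead by 180° − 85.09° = 94.9°.

φ = 94.9°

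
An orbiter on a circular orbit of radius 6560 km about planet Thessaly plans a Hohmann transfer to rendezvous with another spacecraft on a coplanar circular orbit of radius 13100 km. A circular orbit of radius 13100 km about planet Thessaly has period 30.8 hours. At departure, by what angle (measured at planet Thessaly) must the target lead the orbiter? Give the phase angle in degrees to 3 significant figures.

φ = 63.0°

From Kepler's third law T² = 4π²r³/μ at r = 13100 km, T = 30.8 hours = 30.8 × 3600 s = 1.1088×10^5 s: μ = 4π²r³/T² = 7218.84 km³/s².
The Hohmann ellipse has a_t = (r₁ + r₂)/2 = 9830 km.
The half-period of the transfer ellipse is t = π√(a_t³/μ) = 36040 s.
The target's mean motion on its circular orbit is ω₂ = √(μ/r₂³) = 5.667×10^-5 rad/s.
Angle swept by the target during transfer: ω₂·t = 2.042 rad = 117.0°.
The orbiter traverses 180° on the transfer ellipse, so the target must lead by 180° − 117.0° = 63.0°.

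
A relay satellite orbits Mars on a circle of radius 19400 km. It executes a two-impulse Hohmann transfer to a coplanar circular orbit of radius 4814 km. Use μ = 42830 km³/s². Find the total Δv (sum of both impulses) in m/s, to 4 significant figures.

Δv = 1342 m/s

Semi-major axis of the transfer orbit: a_t = (19400 + 4814)/2 = 12107 km.
Circular speed at r₁: v₁ = √(μ/r₁) = √(42830/19400) = 1.4858 km/s.
Transfer-orbit speed at r₁ (vis-viva equation): v_a = √[μ(2/r₁ − 1/a_t)] = 0.93693 km/s.
First burn Δv₁ = |v_a − v₁| = 0.5489 km/s.
Circular speed at r₂: v₂ = √(μ/r₂) = 2.983 km/s.
Transfer-orbit speed at r₂: v_p = √[μ(2/r₂ − 1/a_t)] = 3.776 km/s.
Second burn Δv₂ = |v₂ − v_p| = 0.7930 km/s.
Δv = Δv₁ + Δv₂ = 0.5489 + 0.7930 = 1.342 km/s.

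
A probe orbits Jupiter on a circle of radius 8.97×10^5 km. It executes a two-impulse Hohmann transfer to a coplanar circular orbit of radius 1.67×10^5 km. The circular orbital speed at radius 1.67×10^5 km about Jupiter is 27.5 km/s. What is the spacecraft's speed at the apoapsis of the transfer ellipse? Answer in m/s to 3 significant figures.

v = 6650 m/s

From the circular-orbit relation v² = μ/r at r = 1.67×10^5 km: μ = v²r = (27.5)² × 1.67×10^5 = 1.26294×10^8 km³/s².
The Hohmann ellipse has a_t = (r₁ + r₂)/2 = 5.320×10^5 km.
The apoapsis of the transfer ellipse is at r = 8.970×10^5 km.
From the vis-viva equation, v = √[μ(2/r − 1/a_t)] = 6.648 km/s.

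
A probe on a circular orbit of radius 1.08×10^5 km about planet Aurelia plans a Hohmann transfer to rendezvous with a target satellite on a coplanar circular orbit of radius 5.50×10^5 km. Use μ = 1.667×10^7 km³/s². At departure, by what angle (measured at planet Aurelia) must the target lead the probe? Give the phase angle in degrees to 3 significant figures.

Semi-major axis of the transfer orbit: a_t = (1.080×10^5 + 5.500×10^5)/2 = 3.290×10^5 km.
The half-period of the transfer ellipse is t = π√(a_t³/μ) = 1.452×10^5 s.
The target's mean motion on its circular orbit is ω₂ = √(μ/r₂³) = 1.001×10^-5 rad/s.
Angle swept by the target during transfer: ω₂·t = 1.45345 rad = 83.28°.
Arrival is 180° from departure on the ellipse, so φ = 180° − 83.28° = 96.7°.

φ = 96.7°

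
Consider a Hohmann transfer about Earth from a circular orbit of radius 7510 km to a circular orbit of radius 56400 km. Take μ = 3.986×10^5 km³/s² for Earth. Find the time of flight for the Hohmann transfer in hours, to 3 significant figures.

Semi-major axis of the transfer orbit: a_t = (7510 + 56400)/2 = 31955 km.
Transfer time t = π√(a_t³/μ) = π√((31955)³ / 3.986×10^5) = 28424 s.
Converting: 28424 s ÷ 3600 s/hour = 7.90 hours.

t = 7.90 hours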